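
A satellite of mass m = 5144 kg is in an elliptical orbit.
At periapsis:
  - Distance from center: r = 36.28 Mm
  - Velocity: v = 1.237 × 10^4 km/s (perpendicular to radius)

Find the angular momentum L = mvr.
r = 36.28 Mm = 3.628 × 10^7 m
v = 1.237 × 10^4 km/s = 1.237 × 10^7 m/s
vr = 1.237 × 10^7 × 3.628 × 10^7 = 4.48784 × 10^14 m²/s
L = m × vr = 5144 × 4.48784 × 10^14 = 2.30854 × 10^18 kg·m²/s ≈ 2.309 × 10^18 kg·m²/s

Final answer: L = 2.309 × 10^18 kg·m²/s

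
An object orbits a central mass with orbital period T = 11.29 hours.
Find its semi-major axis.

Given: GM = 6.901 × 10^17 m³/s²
T = 11.29 hours = 40644 s
GM = 6.901 × 10^17 m³/s²
Kepler's third law: a³ = GM T² / (4π²)
T² = 1.65193 × 10^9 s²
a³ = (6.901 × 10^17) × (1.65193 × 10^9) / (4π²) = 2.88765 × 10^25 m³
a = (a³)^(1/3) = 3.06795 × 10^8 m ≈ 306.8 Mm

Final answer: 306.8 Mm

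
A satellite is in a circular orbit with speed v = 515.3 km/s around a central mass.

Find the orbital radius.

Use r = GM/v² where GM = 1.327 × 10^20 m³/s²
v = 515.3 km/s = 515300 m/s
GM = 1.327 × 10^20 m³/s²
v² = 2.65534 × 10^11 m²/s²
r = GM/v² = (1.327 × 10^20) / (2.65534 × 10^11) = 4.99748 × 10^8 m ≈ 499.7 Mm

Final answer: 499.7 Mm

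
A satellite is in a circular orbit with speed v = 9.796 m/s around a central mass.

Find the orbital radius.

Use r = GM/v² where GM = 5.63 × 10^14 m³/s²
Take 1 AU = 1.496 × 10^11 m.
v = 9.796 m/s
GM = 5.63 × 10^14 m³/s²
v² = 95.9616 m²/s²
r = GM/v² = (5.63 × 10^14) / 95.9616 = 5.86693 × 10^12 m ≈ 39.22 AU

Final answer: 39.22 AU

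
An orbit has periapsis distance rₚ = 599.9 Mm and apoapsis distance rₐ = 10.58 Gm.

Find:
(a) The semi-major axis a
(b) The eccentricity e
rₚ = 599.9 Mm = 5.999 × 10^8 m
rₐ = 10.58 Gm = 1.058 × 10^10 m
(a) a = (rₚ + rₐ)/2 = 5.58995 × 10^9 m ≈ 5.59 Gm
(b) e = (rₐ − rₚ)/(rₐ + rₚ) = (9.9801 × 10^9) / (1.11799 × 10^10) = 0.892682

Final answer:
(a) a = 5.59 Gm
(b) e = 0.8927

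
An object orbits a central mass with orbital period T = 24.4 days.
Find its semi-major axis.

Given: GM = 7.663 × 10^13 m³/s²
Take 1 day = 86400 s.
T = 24.4 days = 2.10816 × 10^6 s
GM = 7.663 × 10^13 m³/s²
Kepler's third law: a³ = GM T² / (4π²)
T² = 4.44434 × 10^12 s²
a³ = (7.663 × 10^13) × (4.44434 × 10^12) / (4π²) = 8.62673 × 10^24 m³
a = (a³)^(1/3) = 2.05092 × 10^8 m ≈ 205.1 Mm

Final answer: 205.1 Mm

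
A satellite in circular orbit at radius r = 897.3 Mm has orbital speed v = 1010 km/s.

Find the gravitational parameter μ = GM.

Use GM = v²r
r = 897.3 Mm = 8.973 × 10^8 m
v = 1010 km/s = 1.01 × 10^6 m/s
v² = 1.0201 × 10^12 m²/s²
GM = v²r = 1.0201 × 10^12 × 8.973 × 10^8 = 9.15336 × 10^20 m³/s²
GM ≈ 9.153 × 10^20 m³/s²

Final answer: GM = 9.153 × 10^20 m³/s²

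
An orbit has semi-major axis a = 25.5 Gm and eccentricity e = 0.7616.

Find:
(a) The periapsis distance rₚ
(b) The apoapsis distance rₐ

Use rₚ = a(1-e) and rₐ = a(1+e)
a = 25.5 Gm = 2.55 × 10^10 m
e = 0.7616:  1 − e = 0.2384,  1 + e = 1.7616
(a) rₚ = a(1 − e) = 2.55 × 10^10 m × 0.2384 = 6.0792 × 10^9 m ≈ 6.079 Gm
(b) rₐ = a(1 + e) = 2.55 × 10^10 m × 1.7616 = 4.49208 × 10^10 m ≈ 44.92 Gm

Final answer:
(a) rₚ = 6.079 Gm
(b) rₐ = 44.92 Gm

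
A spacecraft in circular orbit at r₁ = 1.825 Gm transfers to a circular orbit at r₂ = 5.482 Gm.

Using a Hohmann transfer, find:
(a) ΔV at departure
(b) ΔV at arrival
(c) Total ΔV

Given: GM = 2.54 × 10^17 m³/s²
r₁ = 1.825 Gm = 1.825 × 10^9 m
r₂ = 5.482 Gm = 5.482 × 10^9 m
GM = 2.54 × 10^17 m³/s²
Transfer ellipse: a_t = (r₁ + r₂)/2 = 3.6535 × 10^9 m
Circular speed at r₁: v₁ = √(GM/r₁) = 11797.4 m/s
Transfer speed at r₁ (periapsis): v₁ₜ = √(GM(2/r₁ − 1/a_t)) = 14451.1 m/s
(a) ΔV₁ = v₁ₜ − v₁ = 2653.71 m/s ≈ 2.654 km/s
Circular speed at r₂: v₂ = √(GM/r₂) = 6806.87 m/s
Transfer speed at r₂ (apoapsis): v₂ₜ = √(GM(2/r₂ − 1/a_t)) = 4810.88 m/s
(b) ΔV₂ = v₂ − v₂ₜ = 1995.99 m/s ≈ 1.996 km/s
(c) ΔV_total = ΔV₁ + ΔV₂ = 4649.7 m/s ≈ 4.65 km/s

Final answer:
(a) ΔV₁ = 2.654 km/s
(b) ΔV₂ = 1.996 km/s
(c) ΔV_total = 4.65 km/s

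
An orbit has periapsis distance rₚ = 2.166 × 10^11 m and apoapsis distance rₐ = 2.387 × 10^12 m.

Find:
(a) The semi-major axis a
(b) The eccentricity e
rₚ = 2.166 × 10^11 m
rₐ = 2.387 × 10^12 m
(a) a = (rₚ + rₐ)/2 = 1.3018 × 10^12 m ≈ 1.302 × 10^12 m
(b) e = (rₐ − rₚ)/(rₐ + rₚ) = (2.1704 × 10^12) / (2.6036 × 10^12) = 0.833615

Final answer:
(a) a = 1.302 × 10^12 m
(b) e = 0.8336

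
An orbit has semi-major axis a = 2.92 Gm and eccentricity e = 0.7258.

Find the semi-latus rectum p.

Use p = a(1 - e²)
a = 2.92 Gm = 2.92 × 10^9 m
e = 0.7258,  e² = 0.526786,  1 − e² = 0.473214
p = a(1 − e²) = 2.92 × 10^9 m × 0.473214 = 1.38179 × 10^9 m ≈ 1.382 Gm

Final answer: p = 1.382 Gm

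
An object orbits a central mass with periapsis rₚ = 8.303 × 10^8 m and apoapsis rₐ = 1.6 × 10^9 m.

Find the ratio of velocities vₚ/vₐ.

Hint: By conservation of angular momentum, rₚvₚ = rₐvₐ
rₚ = 8.303 × 10^8 m
rₐ = 1.6 × 10^9 m
rₚvₚ = rₐvₐ  ⇒  vₚ/vₐ = rₐ/rₚ
vₚ/vₐ = (1.6 × 10^9) / (8.303 × 10^8) = 1.92701

Final answer: vₚ/vₐ = 1.927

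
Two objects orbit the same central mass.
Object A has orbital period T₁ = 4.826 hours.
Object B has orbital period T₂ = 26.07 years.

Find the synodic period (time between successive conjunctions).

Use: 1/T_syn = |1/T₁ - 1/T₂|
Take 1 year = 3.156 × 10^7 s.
T₁ = 4.826 hours = 17373.6 s
T₂ = 26.07 years = 8.22769 × 10^8 s
1/T₁ = 5.75586 × 10^-5 s⁻¹
1/T₂ = 1.21541 × 10^-9 s⁻¹
|1/T₁ − 1/T₂| = 5.75574 × 10^-5 s⁻¹
T_syn = 1 / |1/T₁ − 1/T₂| = 17374 s ≈ 4.826 hours

Final answer: T_syn = 4.826 hours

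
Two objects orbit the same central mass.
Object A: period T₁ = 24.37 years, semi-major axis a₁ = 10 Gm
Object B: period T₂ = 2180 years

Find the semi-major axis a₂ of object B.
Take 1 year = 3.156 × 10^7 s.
T₁ = 24.37 years = 7.69117 × 10^8 s
T₂ = 2180 years = 6.88008 × 10^10 s
a₁ = 10 Gm = 1 × 10^10 m
Kepler's third law: (T₂/T₁)² = (a₂/a₁)³  ⇒  a₂ = a₁ (T₂/T₁)^(2/3)
T₂/T₁ = 89.4542
(T₂/T₁)^(2/3) = 20.0017
a₂ = 1 × 10^10 m × 20.0017 = 2.00017 × 10^11 m ≈ 200 Gm

Final answer: a₂ = 200 Gm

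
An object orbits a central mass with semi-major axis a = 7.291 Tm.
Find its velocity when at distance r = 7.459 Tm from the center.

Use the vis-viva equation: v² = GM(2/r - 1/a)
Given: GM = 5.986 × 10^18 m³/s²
a = 7.291 Tm = 7.291 × 10^12 m
r = 7.459 Tm = 7.459 × 10^12 m
GM = 5.986 × 10^18 m³/s²
2/r − 1/a = 2.68132 × 10^-13 − 1.37155 × 10^-13 = 1.30977 × 10^-13 m⁻¹
v² = GM (2/r − 1/a) = 784029 m²/s²
v = 885.454 m/s ≈ 885.5 m/s

Final answer: 885.5 m/s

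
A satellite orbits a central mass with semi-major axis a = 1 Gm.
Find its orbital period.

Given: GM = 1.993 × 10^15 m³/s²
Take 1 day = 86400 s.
a = 1 Gm = 1 × 10^9 m
GM = 1.993 × 10^15 m³/s²
a³ = 1 × 10^27 m³
T = 2π √(a³/GM) = 2π √((1 × 10^27) / (1.993 × 10^15)) = 2π × 708347 s
T = 4.45068 × 10^6 s ≈ 51.51 days

Final answer: 51.51 days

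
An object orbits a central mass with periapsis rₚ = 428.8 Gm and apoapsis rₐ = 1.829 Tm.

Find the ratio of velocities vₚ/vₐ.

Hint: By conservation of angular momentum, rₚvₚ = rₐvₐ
rₚ = 428.8 Gm = 4.288 × 10^11 m
rₐ = 1.829 Tm = 1.829 × 10^12 m
rₚvₚ = rₐvₐ  ⇒  vₚ/vₐ = rₐ/rₚ
vₚ/vₐ = (1.829 × 10^12) / (4.288 × 10^11) = 4.26539

Final answer: vₚ/vₐ = 4.265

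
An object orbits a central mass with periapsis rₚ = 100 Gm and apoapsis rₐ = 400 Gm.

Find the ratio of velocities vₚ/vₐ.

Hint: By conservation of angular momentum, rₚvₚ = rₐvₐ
rₚ = 100 Gm = 1 × 10^11 m
rₐ = 400 Gm = 4 × 10^11 m
rₚvₚ = rₐvₐ  ⇒  vₚ/vₐ = rₐ/rₚ
vₚ/vₐ = (4 × 10^11) / (1 × 10^11) = 4

Final answer: vₚ/vₐ = 4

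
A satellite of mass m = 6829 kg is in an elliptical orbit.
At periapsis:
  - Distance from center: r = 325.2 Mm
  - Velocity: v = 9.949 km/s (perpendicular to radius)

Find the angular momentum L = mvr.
r = 325.2 Mm = 3.252 × 10^8 m
v = 9.949 km/s = 9949 m/s
vr = 9949 × 3.252 × 10^8 = 3.23541 × 10^12 m²/s
L = m × vr = 6829 × 3.23541 × 10^12 = 2.20946 × 10^16 kg·m²/s ≈ 2.209 × 10^16 kg·m²/s

Final answer: L = 2.209 × 10^16 kg·m²/s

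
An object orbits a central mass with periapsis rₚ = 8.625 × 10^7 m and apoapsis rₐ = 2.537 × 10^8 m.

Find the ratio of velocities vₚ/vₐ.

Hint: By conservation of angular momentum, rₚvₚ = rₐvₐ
rₚ = 8.625 × 10^7 m
rₐ = 2.537 × 10^8 m
rₚvₚ = rₐvₐ  ⇒  vₚ/vₐ = rₐ/rₚ
vₚ/vₐ = (2.537 × 10^8) / (8.625 × 10^7) = 2.94145

Final answer: vₚ/vₐ = 2.941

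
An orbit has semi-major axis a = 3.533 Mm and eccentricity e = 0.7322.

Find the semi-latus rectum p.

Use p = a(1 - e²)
a = 3.533 Mm = 3.533 × 10^6 m
e = 0.7322,  e² = 0.536117,  1 − e² = 0.463883
p = a(1 − e²) = 3.533 × 10^6 m × 0.463883 = 1.6389 × 10^6 m ≈ 1.639 Mm

Final answer: p = 1.639 Mm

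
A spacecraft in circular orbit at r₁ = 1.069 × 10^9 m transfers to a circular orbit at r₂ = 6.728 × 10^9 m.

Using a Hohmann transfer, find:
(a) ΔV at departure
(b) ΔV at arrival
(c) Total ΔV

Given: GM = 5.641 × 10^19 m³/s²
r₁ = 1.069 × 10^9 m
r₂ = 6.728 × 10^9 m
GM = 5.641 × 10^19 m³/s²
Transfer ellipse: a_t = (r₁ + r₂)/2 = 3.8985 × 10^9 m
Circular speed at r₁: v₁ = √(GM/r₁) = 229715 m/s
Transfer speed at r₁ (periapsis): v₁ₜ = √(GM(2/r₁ − 1/a_t)) = 301775 m/s
(a) ΔV₁ = v₁ₜ − v₁ = 72060.2 m/s ≈ 72.06 km/s
Circular speed at r₂: v₂ = √(GM/r₂) = 91566.2 m/s
Transfer speed at r₂ (apoapsis): v₂ₜ = √(GM(2/r₂ − 1/a_t)) = 47948.5 m/s
(b) ΔV₂ = v₂ − v₂ₜ = 43617.7 m/s ≈ 43.62 km/s
(c) ΔV_total = ΔV₁ + ΔV₂ = 115678 m/s ≈ 115.7 km/s

Final answer:
(a) ΔV₁ = 72.06 km/s
(b) ΔV₂ = 43.62 km/s
(c) ΔV_total = 115.7 km/s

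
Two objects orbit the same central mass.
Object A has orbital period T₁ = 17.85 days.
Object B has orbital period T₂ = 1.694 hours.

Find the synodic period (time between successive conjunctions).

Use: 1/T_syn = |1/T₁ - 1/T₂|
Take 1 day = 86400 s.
T₁ = 17.85 days = 1.54224 × 10^6 s
T₂ = 1.694 hours = 6098.4 s
1/T₁ = 6.48408 × 10^-7 s⁻¹
1/T₂ = 0.000163977 s⁻¹
|1/T₁ − 1/T₂| = 0.000163329 s⁻¹
T_syn = 1 / |1/T₁ − 1/T₂| = 6122.61 s ≈ 1.701 hours

Final answer: T_syn = 1.701 hours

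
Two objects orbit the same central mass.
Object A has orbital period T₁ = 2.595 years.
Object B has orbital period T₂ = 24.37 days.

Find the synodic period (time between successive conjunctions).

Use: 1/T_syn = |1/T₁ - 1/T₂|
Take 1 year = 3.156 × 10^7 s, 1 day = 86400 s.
T₁ = 2.595 years = 8.18982 × 10^7 s
T₂ = 24.37 days = 2.10557 × 10^6 s
1/T₁ = 1.22103 × 10^-8 s⁻¹
1/T₂ = 4.74931 × 10^-7 s⁻¹
|1/T₁ − 1/T₂| = 4.62721 × 10^-7 s⁻¹
T_syn = 1 / |1/T₁ − 1/T₂| = 2.16113 × 10^6 s ≈ 25.01 days

Final answer: T_syn = 25.01 days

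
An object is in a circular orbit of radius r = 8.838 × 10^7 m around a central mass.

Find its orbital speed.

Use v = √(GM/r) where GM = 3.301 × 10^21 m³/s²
r = 8.838 × 10^7 m
GM = 3.301 × 10^21 m³/s²
GM/r = (3.301 × 10^21) / (8.838 × 10^7) = 3.73501 × 10^13 m²/s²
v = √(GM/r) = 6.11147 × 10^6 m/s ≈ 6111 km/s

Final answer: 6111 km/s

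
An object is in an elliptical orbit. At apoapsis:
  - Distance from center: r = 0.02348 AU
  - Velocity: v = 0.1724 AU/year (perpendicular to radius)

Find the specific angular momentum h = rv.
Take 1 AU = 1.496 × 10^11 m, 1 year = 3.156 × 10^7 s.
r = 0.02348 AU = 3.51261 × 10^9 m
v = 0.1724 AU/year = 817.207 m/s
h = rv = 3.51261 × 10^9 × 817.207 = 2.87053 × 10^12 m²/s ≈ 2.871 × 10^12 m²/s

Final answer: h = 2.871 × 10^12 m²/s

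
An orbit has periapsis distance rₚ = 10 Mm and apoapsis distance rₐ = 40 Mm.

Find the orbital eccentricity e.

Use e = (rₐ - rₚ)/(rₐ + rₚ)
rₚ = 10 Mm = 1 × 10^7 m
rₐ = 40 Mm = 4 × 10^7 m
rₐ − rₚ = 3 × 10^7 m
rₐ + rₚ = 5 × 10^7 m
e = (rₐ − rₚ)/(rₐ + rₚ) = 0.6

Final answer: e = 0.6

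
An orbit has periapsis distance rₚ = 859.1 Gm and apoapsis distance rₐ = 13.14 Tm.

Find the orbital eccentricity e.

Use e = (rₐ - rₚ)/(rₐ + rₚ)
rₚ = 859.1 Gm = 8.591 × 10^11 m
rₐ = 13.14 Tm = 1.314 × 10^13 m
rₐ − rₚ = 1.22809 × 10^13 m
rₐ + rₚ = 1.39991 × 10^13 m
e = (rₐ − rₚ)/(rₐ + rₚ) = 0.877264

Final answer: e = 0.8773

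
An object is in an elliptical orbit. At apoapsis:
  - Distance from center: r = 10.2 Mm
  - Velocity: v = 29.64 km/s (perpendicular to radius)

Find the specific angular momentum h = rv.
r = 10.2 Mm = 1.02 × 10^7 m
v = 29.64 km/s = 29640 m/s
h = rv = 1.02 × 10^7 × 29640 = 3.02328 × 10^11 m²/s ≈ 3.023 × 10^11 m²/s

Final answer: h = 3.023 × 10^11 m²/s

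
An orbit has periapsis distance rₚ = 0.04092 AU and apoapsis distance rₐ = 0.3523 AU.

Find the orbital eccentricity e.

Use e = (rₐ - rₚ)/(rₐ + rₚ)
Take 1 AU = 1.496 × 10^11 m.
rₚ = 0.04092 AU = 6.12163 × 10^9 m
rₐ = 0.3523 AU = 5.27041 × 10^10 m
rₐ − rₚ = 4.65824 × 10^10 m
rₐ + rₚ = 5.88257 × 10^10 m
e = (rₐ − rₚ)/(rₐ + rₚ) = 0.791872

Final answer: e = 0.7919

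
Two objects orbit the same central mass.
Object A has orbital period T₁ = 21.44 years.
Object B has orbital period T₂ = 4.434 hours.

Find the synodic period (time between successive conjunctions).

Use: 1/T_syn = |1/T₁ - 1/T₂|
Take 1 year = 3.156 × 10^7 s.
T₁ = 21.44 years = 6.76646 × 10^8 s
T₂ = 4.434 hours = 15962.4 s
1/T₁ = 1.47788 × 10^-9 s⁻¹
1/T₂ = 6.26472 × 10^-5 s⁻¹
|1/T₁ − 1/T₂| = 6.26457 × 10^-5 s⁻¹
T_syn = 1 / |1/T₁ − 1/T₂| = 15962.8 s ≈ 4.434 hours

Final answer: T_syn = 4.434 hours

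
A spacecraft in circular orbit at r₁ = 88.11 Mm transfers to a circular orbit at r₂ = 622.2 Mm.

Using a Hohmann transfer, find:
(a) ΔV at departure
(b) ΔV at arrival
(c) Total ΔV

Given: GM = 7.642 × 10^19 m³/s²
r₁ = 88.11 Mm = 8.811 × 10^7 m
r₂ = 622.2 Mm = 6.222 × 10^8 m
GM = 7.642 × 10^19 m³/s²
Transfer ellipse: a_t = (r₁ + r₂)/2 = 3.55155 × 10^8 m
Circular speed at r₁: v₁ = √(GM/r₁) = 931303 m/s
Transfer speed at r₁ (periapsis): v₁ₜ = √(GM(2/r₁ − 1/a_t)) = 1.23267 × 10^6 m/s
(a) ΔV₁ = v₁ₜ − v₁ = 301368 m/s ≈ 301.4 km/s
Circular speed at r₂: v₂ = √(GM/r₂) = 350460 m/s
Transfer speed at r₂ (apoapsis): v₂ₜ = √(GM(2/r₂ − 1/a_t)) = 174559 m/s
(b) ΔV₂ = v₂ − v₂ₜ = 175901 m/s ≈ 175.9 km/s
(c) ΔV_total = ΔV₁ + ΔV₂ = 477269 m/s ≈ 477.3 km/s

Final answer:
(a) ΔV₁ = 301.4 km/s
(b) ΔV₂ = 175.9 km/s
(c) ΔV_total = 477.3 km/s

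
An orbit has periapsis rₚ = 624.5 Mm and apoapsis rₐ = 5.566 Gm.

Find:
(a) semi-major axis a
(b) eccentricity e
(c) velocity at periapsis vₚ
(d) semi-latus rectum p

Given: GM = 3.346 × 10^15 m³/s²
rₚ = 624.5 Mm = 6.245 × 10^8 m
rₐ = 5.566 Gm = 5.566 × 10^9 m
GM = 3.346 × 10^15 m³/s²
a = (rₚ + rₐ)/2 = 3.09525 × 10^9 m
e = (rₐ − rₚ)/(rₐ + rₚ) = (4.9415 × 10^9) / (6.1905 × 10^9) = 0.798239
(a) a = 3.09525 × 10^9 m ≈ 3.095 Gm
(b) e = 0.798239 ≈ 0.7982
(c) vₚ² = GM (2/rₚ − 1/a) = 3.346 × 10^15 × (3.20256 × 10^-9 − 3.23076 × 10^-10) = 9.63476 × 10^6 m²/s²;  vₚ = 3103.99 m/s ≈ 3.104 km/s
(d) 1 − e² = 0.362814;  p = a(1 − e²) = 3.09525 × 10^9 × 0.362814 = 1.123 × 10^9 m ≈ 1.123 Gm

Final answer:
(a) semi-major axis a = 3.095 Gm
(b) eccentricity e = 0.7982
(c) velocity at periapsis vₚ = 3.104 km/s
(d) semi-latus rectum p = 1.123 Gm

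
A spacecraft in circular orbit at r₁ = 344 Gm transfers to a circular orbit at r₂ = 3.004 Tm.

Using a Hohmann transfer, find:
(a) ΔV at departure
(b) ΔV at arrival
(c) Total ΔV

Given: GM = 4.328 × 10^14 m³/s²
r₁ = 344 Gm = 3.44 × 10^11 m
r₂ = 3.004 Tm = 3.004 × 10^12 m
GM = 4.328 × 10^14 m³/s²
Transfer ellipse: a_t = (r₁ + r₂)/2 = 1.674 × 10^12 m
Circular speed at r₁: v₁ = √(GM/r₁) = 35.4703 m/s
Transfer speed at r₁ (periapsis): v₁ₜ = √(GM(2/r₁ − 1/a_t)) = 47.5156 m/s
(a) ΔV₁ = v₁ₜ − v₁ = 12.0454 m/s ≈ 12.05 m/s
Circular speed at r₂: v₂ = √(GM/r₂) = 12.0031 m/s
Transfer speed at r₂ (apoapsis): v₂ₜ = √(GM(2/r₂ − 1/a_t)) = 5.44121 m/s
(b) ΔV₂ = v₂ − v₂ₜ = 6.5619 m/s ≈ 6.562 m/s
(c) ΔV_total = ΔV₁ + ΔV₂ = 18.6073 m/s ≈ 18.61 m/s

Final answer:
(a) ΔV₁ = 12.05 m/s
(b) ΔV₂ = 6.562 m/s
(c) ΔV_total = 18.61 m/s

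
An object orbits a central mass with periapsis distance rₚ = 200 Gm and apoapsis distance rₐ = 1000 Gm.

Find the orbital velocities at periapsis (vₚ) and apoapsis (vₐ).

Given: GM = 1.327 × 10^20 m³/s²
rₚ = 200 Gm = 2 × 10^11 m
rₐ = 1000 Gm = 1 × 10^12 m
GM = 1.327 × 10^20 m³/s²
a = (rₚ + rₐ)/2 = 6 × 10^11 m
Vis-viva: v² = GM (2/r − 1/a)
vₚ² = 1.327 × 10^20 × (1 × 10^-11 − 1.66667 × 10^-12) = 1.10583 × 10^9 m²/s²
vₚ = 33254.1 m/s ≈ 33.25 km/s
vₐ² = 1.327 × 10^20 × (2 × 10^-12 − 1.66667 × 10^-12) = 4.42333 × 10^7 m²/s²
vₐ = 6650.81 m/s ≈ 6.651 km/s

Final answer: vₚ = 33.25 km/s, vₐ = 6.651 km/s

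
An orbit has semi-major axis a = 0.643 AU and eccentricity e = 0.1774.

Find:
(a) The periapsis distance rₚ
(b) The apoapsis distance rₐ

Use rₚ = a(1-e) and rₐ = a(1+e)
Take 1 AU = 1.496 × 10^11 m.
a = 0.643 AU = 9.61928 × 10^10 m
e = 0.1774:  1 − e = 0.8226,  1 + e = 1.1774
(a) rₚ = a(1 − e) = 9.61928 × 10^10 m × 0.8226 = 7.91282 × 10^10 m ≈ 0.5289 AU
(b) rₐ = a(1 + e) = 9.61928 × 10^10 m × 1.1774 = 1.13257 × 10^11 m ≈ 0.7571 AU

Final answer:
(a) rₚ = 0.5289 AU
(b) rₐ = 0.7571 AU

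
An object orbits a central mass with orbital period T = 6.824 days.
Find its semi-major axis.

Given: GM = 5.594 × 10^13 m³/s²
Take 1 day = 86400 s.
T = 6.824 days = 589594 s
GM = 5.594 × 10^13 m³/s²
Kepler's third law: a³ = GM T² / (4π²)
T² = 3.47621 × 10^11 s²
a³ = (5.594 × 10^13) × (3.47621 × 10^11) / (4π²) = 4.9257 × 10^23 m³
a = (a³)^(1/3) = 7.8975 × 10^7 m ≈ 7.897 × 10^7 m

Final answer: 7.897 × 10^7 m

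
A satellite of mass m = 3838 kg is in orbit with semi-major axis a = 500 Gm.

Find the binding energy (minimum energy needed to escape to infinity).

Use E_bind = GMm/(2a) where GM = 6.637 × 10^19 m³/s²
a = 500 Gm = 5 × 10^11 m
GM = 6.637 × 10^19 m³/s²
m = 3838 kg
GMm = 6.637 × 10^19 × 3838 = 2.54728 × 10^23 m³·kg/s²
2a = 1 × 10^12 m
E_bind = GMm/(2a) = 2.54728 × 10^11 J ≈ 254.7 GJ

Final answer: 254.7 GJ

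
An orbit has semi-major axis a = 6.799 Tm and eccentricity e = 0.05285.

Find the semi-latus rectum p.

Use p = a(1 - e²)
a = 6.799 Tm = 6.799 × 10^12 m
e = 0.05285,  e² = 0.00279312,  1 − e² = 0.997207
p = a(1 − e²) = 6.799 × 10^12 m × 0.997207 = 6.78001 × 10^12 m ≈ 6.78 Tm

Final answer: p = 6.78 Tm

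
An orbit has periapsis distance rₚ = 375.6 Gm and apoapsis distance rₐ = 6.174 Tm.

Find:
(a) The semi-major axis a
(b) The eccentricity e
rₚ = 375.6 Gm = 3.756 × 10^11 m
rₐ = 6.174 Tm = 6.174 × 10^12 m
(a) a = (rₚ + rₐ)/2 = 3.2748 × 10^12 m ≈ 3.275 Tm
(b) e = (rₐ − rₚ)/(rₐ + rₚ) = (5.7984 × 10^12) / (6.5496 × 10^12) = 0.885306

Final answer:
(a) a = 3.275 Tm
(b) e = 0.8853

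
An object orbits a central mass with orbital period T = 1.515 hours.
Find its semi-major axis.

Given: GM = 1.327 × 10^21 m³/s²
T = 1.515 hours = 5454 s
GM = 1.327 × 10^21 m³/s²
Kepler's third law: a³ = GM T² / (4π²)
T² = 2.97461 × 10^7 s²
a³ = (1.327 × 10^21) × (2.97461 × 10^7) / (4π²) = 9.99865 × 10^26 m³
a = (a³)^(1/3) = 9.99955 × 10^8 m ≈ 1000 Mm

Final answer: 1000 Mm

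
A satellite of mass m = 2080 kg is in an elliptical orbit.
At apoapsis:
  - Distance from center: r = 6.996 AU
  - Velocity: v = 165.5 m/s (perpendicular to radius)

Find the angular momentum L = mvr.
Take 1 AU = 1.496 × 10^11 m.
r = 6.996 AU = 1.0466 × 10^12 m
v = 165.5 m/s
vr = 165.5 × 1.0466 × 10^12 = 1.73213 × 10^14 m²/s
L = m × vr = 2080 × 1.73213 × 10^14 = 3.60282 × 10^17 kg·m²/s ≈ 3.603 × 10^17 kg·m²/s

Final answer: L = 3.603 × 10^17 kg·m²/s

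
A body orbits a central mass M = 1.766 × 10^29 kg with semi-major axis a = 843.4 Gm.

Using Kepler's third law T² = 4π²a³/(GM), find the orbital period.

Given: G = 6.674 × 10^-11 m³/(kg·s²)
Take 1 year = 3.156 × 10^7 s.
M = 1.766 × 10^29 kg
GM = G × M = 6.674 × 10^-11 × 1.766 × 10^29 = 1.17863 × 10^19 m³/s²
a = 843.4 Gm = 8.434 × 10^11 m
a³ = 5.9993 × 10^35 m³
T = 2π √(a³/GM) = 2π √((5.9993 × 10^35) / (1.17863 × 10^19)) = 2π × 2.25612 × 10^8 s
T = 1.41756 × 10^9 s ≈ 44.92 years

Final answer: 44.92 years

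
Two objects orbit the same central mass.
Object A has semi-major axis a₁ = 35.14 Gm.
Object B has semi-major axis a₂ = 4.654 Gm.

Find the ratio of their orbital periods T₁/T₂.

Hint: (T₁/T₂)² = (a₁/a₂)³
a₁ = 35.14 Gm = 3.514 × 10^10 m
a₂ = 4.654 Gm = 4.654 × 10^9 m
a₁/a₂ = 7.55049
T₁/T₂ = (a₁/a₂)^(3/2) = (7.55049)^1.5 = 20.7474

Final answer: T₁/T₂ = 20.75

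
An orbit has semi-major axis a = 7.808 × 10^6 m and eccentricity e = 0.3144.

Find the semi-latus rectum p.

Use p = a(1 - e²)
a = 7.808 × 10^6 m
e = 0.3144,  e² = 0.0988474,  1 − e² = 0.901153
p = a(1 − e²) = 7.808 × 10^6 m × 0.901153 = 7.0362 × 10^6 m ≈ 7.036 × 10^6 m

Final answer: p = 7.036 × 10^6 m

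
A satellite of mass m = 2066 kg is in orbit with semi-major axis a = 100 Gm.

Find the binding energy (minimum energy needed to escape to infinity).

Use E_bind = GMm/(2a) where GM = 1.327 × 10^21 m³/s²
a = 100 Gm = 1 × 10^11 m
GM = 1.327 × 10^21 m³/s²
m = 2066 kg
GMm = 1.327 × 10^21 × 2066 = 2.74158 × 10^24 m³·kg/s²
2a = 2 × 10^11 m
E_bind = GMm/(2a) = 1.37079 × 10^13 J ≈ 13.71 TJ

Final answer: 13.71 TJ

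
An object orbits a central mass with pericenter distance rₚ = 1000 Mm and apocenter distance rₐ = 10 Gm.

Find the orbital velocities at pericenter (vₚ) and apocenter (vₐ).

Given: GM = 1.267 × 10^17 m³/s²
rₚ = 1000 Mm = 1 × 10^9 m
rₐ = 10 Gm = 1 × 10^10 m
GM = 1.267 × 10^17 m³/s²
a = (rₚ + rₐ)/2 = 5.5 × 10^9 m
Vis-viva: v² = GM (2/r − 1/a)
vₚ² = 1.267 × 10^17 × (2 × 10^-9 − 1.81818 × 10^-10) = 2.30364 × 10^8 m²/s²
vₚ = 15177.7 m/s ≈ 15.18 km/s
vₐ² = 1.267 × 10^17 × (2 × 10^-10 − 1.81818 × 10^-10) = 2.30364 × 10^6 m²/s²
vₐ = 1517.77 m/s ≈ 1.518 km/s

Final answer: vₚ = 15.18 km/s, vₐ = 1.518 km/s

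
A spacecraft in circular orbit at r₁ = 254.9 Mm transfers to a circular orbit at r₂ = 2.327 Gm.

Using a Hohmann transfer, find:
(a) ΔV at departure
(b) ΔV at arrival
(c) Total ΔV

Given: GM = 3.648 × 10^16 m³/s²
r₁ = 254.9 Mm = 2.549 × 10^8 m
r₂ = 2.327 Gm = 2.327 × 10^9 m
GM = 3.648 × 10^16 m³/s²
Transfer ellipse: a_t = (r₁ + r₂)/2 = 1.29095 × 10^9 m
Circular speed at r₁: v₁ = √(GM/r₁) = 11963.1 m/s
Transfer speed at r₁ (periapsis): v₁ₜ = √(GM(2/r₁ − 1/a_t)) = 16061.5 m/s
(a) ΔV₁ = v₁ₜ − v₁ = 4098.43 m/s ≈ 4.098 km/s
Circular speed at r₂: v₂ = √(GM/r₂) = 3959.4 m/s
Transfer speed at r₂ (apoapsis): v₂ₜ = √(GM(2/r₂ − 1/a_t)) = 1759.38 m/s
(b) ΔV₂ = v₂ − v₂ₜ = 2200.02 m/s ≈ 2.2 km/s
(c) ΔV_total = ΔV₁ + ΔV₂ = 6298.45 m/s ≈ 6.298 km/s

Final answer:
(a) ΔV₁ = 4.098 km/s
(b) ΔV₂ = 2.2 km/s
(c) ΔV_total = 6.298 km/s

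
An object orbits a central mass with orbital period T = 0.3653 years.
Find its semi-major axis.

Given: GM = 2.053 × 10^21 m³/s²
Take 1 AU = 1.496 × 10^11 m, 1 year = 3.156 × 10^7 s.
T = 0.3653 years = 1.15289 × 10^7 s
GM = 2.053 × 10^21 m³/s²
Kepler's third law: a³ = GM T² / (4π²)
T² = 1.32915 × 10^14 s²
a³ = (2.053 × 10^21) × (1.32915 × 10^14) / (4π²) = 6.91198 × 10^33 m³
a = (a³)^(1/3) = 1.90488 × 10^11 m ≈ 1.273 AU

Final answer: 1.273 AU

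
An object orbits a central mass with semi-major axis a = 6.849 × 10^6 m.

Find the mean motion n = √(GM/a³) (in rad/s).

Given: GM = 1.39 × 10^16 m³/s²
a = 6.849 × 10^6 m
GM = 1.39 × 10^16 m³/s²
a³ = 3.21278 × 10^20 m³
GM/a³ = (1.39 × 10^16) / (3.21278 × 10^20) = 4.32647 × 10^-5 s⁻²
n = √(GM/a³) = 0.00657759 rad/s ≈ 0.006578 rad/s

Final answer: n = 0.006578 rad/s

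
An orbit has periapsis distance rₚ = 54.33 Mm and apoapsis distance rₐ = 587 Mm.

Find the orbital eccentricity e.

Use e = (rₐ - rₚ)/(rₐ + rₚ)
rₚ = 54.33 Mm = 5.433 × 10^7 m
rₐ = 587 Mm = 5.87 × 10^8 m
rₐ − rₚ = 5.3267 × 10^8 m
rₐ + rₚ = 6.4133 × 10^8 m
e = (rₐ − rₚ)/(rₐ + rₚ) = 0.830571

Final answer: e = 0.8306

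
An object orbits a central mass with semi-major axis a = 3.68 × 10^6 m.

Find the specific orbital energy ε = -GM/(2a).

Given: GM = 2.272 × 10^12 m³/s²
a = 3.68 × 10^6 m
GM = 2.272 × 10^12 m³/s²
2a = 7.36 × 10^6 m
ε = −GM/(2a) = -308696 J/kg ≈ -308.7 kJ/kg

Final answer: -308.7 kJ/kg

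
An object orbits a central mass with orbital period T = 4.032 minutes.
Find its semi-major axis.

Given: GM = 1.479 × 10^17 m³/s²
T = 4.032 minutes = 241.92 s
GM = 1.479 × 10^17 m³/s²
Kepler's third law: a³ = GM T² / (4π²)
T² = 58525.3 s²
a³ = (1.479 × 10^17) × 58525.3 / (4π²) = 2.19256 × 10^20 m³
a = (a³)^(1/3) = 6.03 × 10^6 m ≈ 6.03 × 10^6 m

Final answer: 6.03 × 10^6 m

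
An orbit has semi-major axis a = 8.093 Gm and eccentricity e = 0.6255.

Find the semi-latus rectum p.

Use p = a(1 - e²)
a = 8.093 Gm = 8.093 × 10^9 m
e = 0.6255,  e² = 0.39125,  1 − e² = 0.60875
p = a(1 − e²) = 8.093 × 10^9 m × 0.60875 = 4.92661 × 10^9 m ≈ 4.927 Gm

Final answer: p = 4.927 Gm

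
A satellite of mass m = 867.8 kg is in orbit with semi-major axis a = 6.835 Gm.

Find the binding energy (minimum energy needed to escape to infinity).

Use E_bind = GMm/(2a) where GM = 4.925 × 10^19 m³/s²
a = 6.835 Gm = 6.835 × 10^9 m
GM = 4.925 × 10^19 m³/s²
m = 867.8 kg
GMm = 4.925 × 10^19 × 867.8 = 4.27391 × 10^22 m³·kg/s²
2a = 1.367 × 10^10 m
E_bind = GMm/(2a) = 3.12649 × 10^12 J ≈ 3.126 TJ

Final answer: 3.126 TJ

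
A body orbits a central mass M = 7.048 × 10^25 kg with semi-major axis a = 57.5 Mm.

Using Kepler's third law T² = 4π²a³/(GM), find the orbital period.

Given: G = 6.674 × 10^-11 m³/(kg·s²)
M = 7.048 × 10^25 kg
GM = G × M = 6.674 × 10^-11 × 7.048 × 10^25 = 4.70384 × 10^15 m³/s²
a = 57.5 Mm = 5.75 × 10^7 m
a³ = 1.90109 × 10^23 m³
T = 2π √(a³/GM) = 2π √((1.90109 × 10^23) / (4.70384 × 10^15)) = 2π × 6357.34 s
T = 39944.4 s ≈ 11.1 hours

Final answer: 11.1 hours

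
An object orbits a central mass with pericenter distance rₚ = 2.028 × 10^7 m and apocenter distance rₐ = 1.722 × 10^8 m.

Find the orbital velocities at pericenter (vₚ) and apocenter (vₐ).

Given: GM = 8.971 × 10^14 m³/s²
rₚ = 2.028 × 10^7 m
rₐ = 1.722 × 10^8 m
GM = 8.971 × 10^14 m³/s²
a = (rₚ + rₐ)/2 = 9.624 × 10^7 m
Vis-viva: v² = GM (2/r − 1/a)
vₚ² = 8.971 × 10^14 × (9.86193 × 10^-8 − 1.03907 × 10^-8) = 7.91499 × 10^7 m²/s²
vₚ = 8896.62 m/s ≈ 8.897 km/s
vₐ² = 8.971 × 10^14 × (1.16144 × 10^-8 − 1.03907 × 10^-8) = 1.09779 × 10^6 m²/s²
vₐ = 1047.76 m/s ≈ 1.048 km/s

Final answer: vₚ = 8.897 km/s, vₐ = 1.048 km/s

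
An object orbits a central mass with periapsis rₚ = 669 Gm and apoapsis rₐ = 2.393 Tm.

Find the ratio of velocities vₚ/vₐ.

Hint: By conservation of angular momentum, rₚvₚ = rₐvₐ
rₚ = 669 Gm = 6.69 × 10^11 m
rₐ = 2.393 Tm = 2.393 × 10^12 m
rₚvₚ = rₐvₐ  ⇒  vₚ/vₐ = rₐ/rₚ
vₚ/vₐ = (2.393 × 10^12) / (6.69 × 10^11) = 3.57698

Final answer: vₚ/vₐ = 3.577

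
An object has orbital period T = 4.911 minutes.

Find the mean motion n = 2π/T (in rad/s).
T = 4.911 minutes = 294.66 s
n = 2π / 294.66 s = 0.0213235 rad/s ≈ 0.02132 rad/s

Final answer: n = 0.02132 rad/s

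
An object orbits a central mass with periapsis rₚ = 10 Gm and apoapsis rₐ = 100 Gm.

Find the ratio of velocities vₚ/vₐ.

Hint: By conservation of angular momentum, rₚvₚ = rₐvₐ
rₚ = 10 Gm = 1 × 10^10 m
rₐ = 100 Gm = 1 × 10^11 m
rₚvₚ = rₐvₐ  ⇒  vₚ/vₐ = rₐ/rₚ
vₚ/vₐ = (1 × 10^11) / (1 × 10^10) = 10

Final answer: vₚ/vₐ = 10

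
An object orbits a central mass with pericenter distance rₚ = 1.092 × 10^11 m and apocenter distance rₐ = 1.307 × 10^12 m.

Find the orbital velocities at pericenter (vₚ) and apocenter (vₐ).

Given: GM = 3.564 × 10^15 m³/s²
rₚ = 1.092 × 10^11 m
rₐ = 1.307 × 10^12 m
GM = 3.564 × 10^15 m³/s²
a = (rₚ + rₐ)/2 = 7.081 × 10^11 m
Vis-viva: v² = GM (2/r − 1/a)
vₚ² = 3.564 × 10^15 × (1.8315 × 10^-11 − 1.41223 × 10^-12) = 60241.5 m²/s²
vₚ = 245.442 m/s ≈ 245.4 m/s
vₐ² = 3.564 × 10^15 × (1.53022 × 10^-12 − 1.41223 × 10^-12) = 420.523 m²/s²
vₐ = 20.5067 m/s ≈ 20.51 m/s

Final answer: vₚ = 245.4 m/s, vₐ = 20.51 m/s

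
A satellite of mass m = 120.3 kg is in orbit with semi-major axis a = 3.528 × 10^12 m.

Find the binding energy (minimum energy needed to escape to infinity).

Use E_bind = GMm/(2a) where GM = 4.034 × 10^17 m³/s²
a = 3.528 × 10^12 m
GM = 4.034 × 10^17 m³/s²
m = 120.3 kg
GMm = 4.034 × 10^17 × 120.3 = 4.8529 × 10^19 m³·kg/s²
2a = 7.056 × 10^12 m
E_bind = GMm/(2a) = 6.8777 × 10^6 J ≈ 6.878 MJ

Final answer: 6.878 MJ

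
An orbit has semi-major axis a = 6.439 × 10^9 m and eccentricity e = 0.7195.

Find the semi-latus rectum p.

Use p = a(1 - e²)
a = 6.439 × 10^9 m
e = 0.7195,  e² = 0.51768,  1 − e² = 0.48232
p = a(1 − e²) = 6.439 × 10^9 m × 0.48232 = 3.10566 × 10^9 m ≈ 3.106 × 10^9 m

Final answer: p = 3.106 × 10^9 m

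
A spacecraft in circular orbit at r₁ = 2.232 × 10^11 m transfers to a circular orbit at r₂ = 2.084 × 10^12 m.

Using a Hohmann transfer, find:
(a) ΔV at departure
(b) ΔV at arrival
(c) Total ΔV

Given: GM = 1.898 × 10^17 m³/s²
r₁ = 2.232 × 10^11 m
r₂ = 2.084 × 10^12 m
GM = 1.898 × 10^17 m³/s²
Transfer ellipse: a_t = (r₁ + r₂)/2 = 1.1536 × 10^12 m
Circular speed at r₁: v₁ = √(GM/r₁) = 922.149 m/s
Transfer speed at r₁ (periapsis): v₁ₜ = √(GM(2/r₁ − 1/a_t)) = 1239.43 m/s
(a) ΔV₁ = v₁ₜ − v₁ = 317.282 m/s ≈ 317.3 m/s
Circular speed at r₂: v₂ = √(GM/r₂) = 301.786 m/s
Transfer speed at r₂ (apoapsis): v₂ₜ = √(GM(2/r₂ − 1/a_t)) = 132.745 m/s
(b) ΔV₂ = v₂ − v₂ₜ = 169.041 m/s ≈ 169 m/s
(c) ΔV_total = ΔV₁ + ΔV₂ = 486.323 m/s ≈ 486.3 m/s

Final answer:
(a) ΔV₁ = 317.3 m/s
(b) ΔV₂ = 169 m/s
(c) ΔV_total = 486.3 m/s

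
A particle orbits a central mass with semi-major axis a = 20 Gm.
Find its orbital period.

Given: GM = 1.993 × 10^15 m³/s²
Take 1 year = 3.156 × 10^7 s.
a = 20 Gm = 2 × 10^10 m
GM = 1.993 × 10^15 m³/s²
a³ = 8 × 10^30 m³
T = 2π √(a³/GM) = 2π √((8 × 10^30) / (1.993 × 10^15)) = 2π × 6.33565 × 10^7 s
T = 3.98081 × 10^8 s ≈ 12.61 years

Final answer: 12.61 years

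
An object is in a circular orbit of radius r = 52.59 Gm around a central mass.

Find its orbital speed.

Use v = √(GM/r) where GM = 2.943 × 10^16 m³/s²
r = 52.59 Gm = 5.259 × 10^10 m
GM = 2.943 × 10^16 m³/s²
GM/r = (2.943 × 10^16) / (5.259 × 10^10) = 559612 m²/s²
v = √(GM/r) = 748.072 m/s ≈ 748.1 m/s

Final answer: 748.1 m/s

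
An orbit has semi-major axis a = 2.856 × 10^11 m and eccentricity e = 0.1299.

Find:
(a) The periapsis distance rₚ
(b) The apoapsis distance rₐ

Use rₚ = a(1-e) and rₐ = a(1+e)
a = 2.856 × 10^11 m
e = 0.1299:  1 − e = 0.8701,  1 + e = 1.1299
(a) rₚ = a(1 − e) = 2.856 × 10^11 m × 0.8701 = 2.48501 × 10^11 m ≈ 2.485 × 10^11 m
(b) rₐ = a(1 + e) = 2.856 × 10^11 m × 1.1299 = 3.22699 × 10^11 m ≈ 3.227 × 10^11 m

Final answer:
(a) rₚ = 2.485 × 10^11 m
(b) rₐ = 3.227 × 10^11 m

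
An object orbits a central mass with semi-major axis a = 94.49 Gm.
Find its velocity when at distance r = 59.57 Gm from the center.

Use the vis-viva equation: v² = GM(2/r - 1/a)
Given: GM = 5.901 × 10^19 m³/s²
a = 94.49 Gm = 9.449 × 10^10 m
r = 59.57 Gm = 5.957 × 10^10 m
GM = 5.901 × 10^19 m³/s²
2/r − 1/a = 3.35739 × 10^-11 − 1.05831 × 10^-11 = 2.29908 × 10^-11 m⁻¹
v² = GM (2/r − 1/a) = 1.35669 × 10^9 m²/s²
v = 36833.2 m/s ≈ 36.83 km/s

Final answer: 36.83 km/s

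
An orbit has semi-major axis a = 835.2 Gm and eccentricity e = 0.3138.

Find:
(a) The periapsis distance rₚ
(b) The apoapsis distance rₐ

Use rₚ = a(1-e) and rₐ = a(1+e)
a = 835.2 Gm = 8.352 × 10^11 m
e = 0.3138:  1 − e = 0.6862,  1 + e = 1.3138
(a) rₚ = a(1 − e) = 8.352 × 10^11 m × 0.6862 = 5.73114 × 10^11 m ≈ 573.1 Gm
(b) rₐ = a(1 + e) = 8.352 × 10^11 m × 1.3138 = 1.09729 × 10^12 m ≈ 1.097 Tm

Final answer:
(a) rₚ = 573.1 Gm
(b) rₐ = 1.097 Tm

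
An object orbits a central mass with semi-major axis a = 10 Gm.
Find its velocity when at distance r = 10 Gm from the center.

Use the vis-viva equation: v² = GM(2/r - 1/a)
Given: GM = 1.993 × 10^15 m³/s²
a = 10 Gm = 1 × 10^10 m
r = 10 Gm = 1 × 10^10 m
GM = 1.993 × 10^15 m³/s²
2/r − 1/a = 2 × 10^-10 − 1 × 10^-10 = 1 × 10^-10 m⁻¹
v² = GM (2/r − 1/a) = 199300 m²/s²
v = 446.43 m/s ≈ 446.4 m/s

Final answer: 446.4 m/s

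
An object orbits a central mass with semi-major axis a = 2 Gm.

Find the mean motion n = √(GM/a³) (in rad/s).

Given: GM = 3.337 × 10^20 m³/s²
a = 2 Gm = 2 × 10^9 m
GM = 3.337 × 10^20 m³/s²
a³ = 8 × 10^27 m³
GM/a³ = (3.337 × 10^20) / (8 × 10^27) = 4.17125 × 10^-8 s⁻²
n = √(GM/a³) = 0.000204236 rad/s ≈ 0.0002042 rad/s

Final answer: n = 0.0002042 rad/s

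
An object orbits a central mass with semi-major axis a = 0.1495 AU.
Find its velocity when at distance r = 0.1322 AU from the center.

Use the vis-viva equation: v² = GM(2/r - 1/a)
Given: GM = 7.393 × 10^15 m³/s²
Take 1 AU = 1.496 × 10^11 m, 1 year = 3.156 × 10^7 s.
a = 0.1495 AU = 2.23652 × 10^10 m
r = 0.1322 AU = 1.97771 × 10^10 m
GM = 7.393 × 10^15 m³/s²
2/r − 1/a = 1.01127 × 10^-10 − 4.47123 × 10^-11 = 5.64146 × 10^-11 m⁻¹
v² = GM (2/r − 1/a) = 417073 m²/s²
v = 645.812 m/s ≈ 0.1362 AU/year

Final answer: 0.1362 AU/year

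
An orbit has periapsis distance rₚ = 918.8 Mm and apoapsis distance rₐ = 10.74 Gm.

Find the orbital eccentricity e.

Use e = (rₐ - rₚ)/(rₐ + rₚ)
rₚ = 918.8 Mm = 9.188 × 10^8 m
rₐ = 10.74 Gm = 1.074 × 10^10 m
rₐ − rₚ = 9.8212 × 10^9 m
rₐ + rₚ = 1.16588 × 10^10 m
e = (rₐ − rₚ)/(rₐ + rₚ) = 0.842385

Final answer: e = 0.8424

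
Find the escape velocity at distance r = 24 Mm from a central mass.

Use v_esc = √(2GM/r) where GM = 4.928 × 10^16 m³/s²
r = 24 Mm = 2.4 × 10^7 m
GM = 4.928 × 10^16 m³/s²
2GM/r = 2 × (4.928 × 10^16) / (2.4 × 10^7) = 4.10667 × 10^9 m²/s²
v_esc = √(2GM/r) = 64083.3 m/s ≈ 64.08 km/s

Final answer: 64.08 km/s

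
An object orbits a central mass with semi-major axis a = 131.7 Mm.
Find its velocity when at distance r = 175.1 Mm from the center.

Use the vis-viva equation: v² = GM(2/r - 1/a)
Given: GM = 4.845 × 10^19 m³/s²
a = 131.7 Mm = 1.317 × 10^8 m
r = 175.1 Mm = 1.751 × 10^8 m
GM = 4.845 × 10^19 m³/s²
2/r − 1/a = 1.1422 × 10^-8 − 7.59301 × 10^-9 = 3.82903 × 10^-9 m⁻¹
v² = GM (2/r − 1/a) = 1.85517 × 10^11 m²/s²
v = 430716 m/s ≈ 430.7 km/s

Final answer: 430.7 km/s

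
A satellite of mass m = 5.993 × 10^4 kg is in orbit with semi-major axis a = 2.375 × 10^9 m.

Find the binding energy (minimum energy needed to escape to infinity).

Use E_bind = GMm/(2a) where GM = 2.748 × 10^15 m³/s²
a = 2.375 × 10^9 m
GM = 2.748 × 10^15 m³/s²
m = 5.993 × 10^4 kg
GMm = 2.748 × 10^15 × 59930 = 1.64688 × 10^20 m³·kg/s²
2a = 4.75 × 10^9 m
E_bind = GMm/(2a) = 3.46711 × 10^10 J ≈ 34.67 GJ

Final answer: 34.67 GJ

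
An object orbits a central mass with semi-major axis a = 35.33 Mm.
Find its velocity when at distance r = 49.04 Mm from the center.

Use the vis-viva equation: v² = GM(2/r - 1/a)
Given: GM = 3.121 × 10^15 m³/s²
a = 35.33 Mm = 3.533 × 10^7 m
r = 49.04 Mm = 4.904 × 10^7 m
GM = 3.121 × 10^15 m³/s²
2/r − 1/a = 4.0783 × 10^-8 − 2.83046 × 10^-8 = 1.24785 × 10^-8 m⁻¹
v² = GM (2/r − 1/a) = 3.89453 × 10^7 m²/s²
v = 6240.62 m/s ≈ 6.241 km/s

Final answer: 6.241 km/s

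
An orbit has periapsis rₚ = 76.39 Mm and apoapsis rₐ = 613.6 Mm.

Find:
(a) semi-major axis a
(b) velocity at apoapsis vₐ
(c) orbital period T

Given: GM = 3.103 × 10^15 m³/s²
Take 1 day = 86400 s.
rₚ = 76.39 Mm = 7.639 × 10^7 m
rₐ = 613.6 Mm = 6.136 × 10^8 m
GM = 3.103 × 10^15 m³/s²
a = (rₚ + rₐ)/2 = 3.44995 × 10^8 m
e = (rₐ − rₚ)/(rₐ + rₚ) = (5.3721 × 10^8) / (6.8999 × 10^8) = 0.778577
(a) a = 3.44995 × 10^8 m ≈ 345 Mm
(b) vₐ² = GM (2/rₐ − 1/a) = 3.103 × 10^15 × (3.25945 × 10^-9 − 2.89859 × 10^-9) = 1.11975 × 10^6 m²/s²;  vₐ = 1058.18 m/s ≈ 1.058 km/s
(c) a³ = 4.10618 × 10^25 m³;  T = 2π √(a³/GM) = 2π × 115035 s = 722783 s ≈ 8.366 days

Final answer:
(a) semi-major axis a = 345 Mm
(b) velocity at apoapsis vₐ = 1.058 km/s
(c) orbital period T = 8.366 days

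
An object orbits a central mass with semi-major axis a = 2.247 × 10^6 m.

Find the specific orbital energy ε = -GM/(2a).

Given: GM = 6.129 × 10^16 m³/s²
a = 2.247 × 10^6 m
GM = 6.129 × 10^16 m³/s²
2a = 4.494 × 10^6 m
ε = −GM/(2a) = -1.36382 × 10^10 J/kg ≈ -13.64 GJ/kg

Final answer: -13.64 GJ/kg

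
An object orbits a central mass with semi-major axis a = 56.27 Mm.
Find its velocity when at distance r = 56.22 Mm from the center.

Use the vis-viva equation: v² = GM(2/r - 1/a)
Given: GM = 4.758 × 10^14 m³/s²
a = 56.27 Mm = 5.627 × 10^7 m
r = 56.22 Mm = 5.622 × 10^7 m
GM = 4.758 × 10^14 m³/s²
2/r − 1/a = 3.55745 × 10^-8 − 1.77715 × 10^-8 = 1.78031 × 10^-8 m⁻¹
v² = GM (2/r − 1/a) = 8.4707 × 10^6 m²/s²
v = 2910.45 m/s ≈ 2.91 km/s

Final answer: 2.91 km/s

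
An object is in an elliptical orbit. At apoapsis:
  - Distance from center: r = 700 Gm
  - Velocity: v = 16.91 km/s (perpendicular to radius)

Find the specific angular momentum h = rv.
r = 700 Gm = 7 × 10^11 m
v = 16.91 km/s = 16910 m/s
h = rv = 7 × 10^11 × 16910 = 1.1837 × 10^16 m²/s ≈ 1.184 × 10^16 m²/s

Final answer: h = 1.184 × 10^16 m²/s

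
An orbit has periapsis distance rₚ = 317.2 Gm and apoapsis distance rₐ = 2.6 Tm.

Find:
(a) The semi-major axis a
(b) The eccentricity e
rₚ = 317.2 Gm = 3.172 × 10^11 m
rₐ = 2.6 Tm = 2.6 × 10^12 m
(a) a = (rₚ + rₐ)/2 = 1.4586 × 10^12 m ≈ 1.459 Tm
(b) e = (rₐ − rₚ)/(rₐ + rₚ) = (2.2828 × 10^12) / (2.9172 × 10^12) = 0.782531

Final answer:
(a) a = 1.459 Tm
(b) e = 0.7825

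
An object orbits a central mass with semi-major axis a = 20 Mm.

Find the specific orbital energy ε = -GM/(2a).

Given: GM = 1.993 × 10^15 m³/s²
a = 20 Mm = 2 × 10^7 m
GM = 1.993 × 10^15 m³/s²
2a = 4 × 10^7 m
ε = −GM/(2a) = -4.9825 × 10^7 J/kg ≈ -49.83 MJ/kg

Final answer: -49.83 MJ/kg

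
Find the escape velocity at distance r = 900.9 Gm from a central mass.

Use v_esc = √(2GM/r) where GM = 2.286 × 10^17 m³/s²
r = 900.9 Gm = 9.009 × 10^11 m
GM = 2.286 × 10^17 m³/s²
2GM/r = 2 × (2.286 × 10^17) / (9.009 × 10^11) = 507493 m²/s²
v_esc = √(2GM/r) = 712.385 m/s ≈ 712.4 m/s

Final answer: 712.4 m/s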